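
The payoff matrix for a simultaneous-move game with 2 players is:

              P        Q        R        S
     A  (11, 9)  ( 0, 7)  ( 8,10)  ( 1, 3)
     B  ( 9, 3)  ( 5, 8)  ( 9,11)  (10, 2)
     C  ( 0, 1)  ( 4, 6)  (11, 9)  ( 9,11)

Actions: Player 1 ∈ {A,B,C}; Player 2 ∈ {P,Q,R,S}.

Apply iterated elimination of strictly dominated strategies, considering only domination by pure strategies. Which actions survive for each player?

P2 drop P (R beats it: A:10>9 B:11>3 C:9>1)
P1 drop A (B beats it: Q:5>0 R:9>8 S:10>1)
P2 drop Q (R beats it: B:11>8 C:9>6)
P1→{B,C} P2→{R,S}

IESDS → P1:{B,C} P2:{R,S}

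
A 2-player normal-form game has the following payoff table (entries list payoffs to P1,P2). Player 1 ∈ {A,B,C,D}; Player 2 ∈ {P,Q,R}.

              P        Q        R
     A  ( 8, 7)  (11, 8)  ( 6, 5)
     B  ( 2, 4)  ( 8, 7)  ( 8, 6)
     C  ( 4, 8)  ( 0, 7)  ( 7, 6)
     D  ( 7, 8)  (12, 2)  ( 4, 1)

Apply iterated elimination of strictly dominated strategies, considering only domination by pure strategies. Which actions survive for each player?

IESDS → P1:{A,D} P2:{P,Q}

P2 drop R (Q beats it: A:8>5 B:7>6 C:7>6 D:2>1)
P1 drop B (A beats it: P:8>2 Q:11>8)
P1 drop C (A beats it: P:8>4 Q:11>0)
P1→{A,D} P2→{P,Q}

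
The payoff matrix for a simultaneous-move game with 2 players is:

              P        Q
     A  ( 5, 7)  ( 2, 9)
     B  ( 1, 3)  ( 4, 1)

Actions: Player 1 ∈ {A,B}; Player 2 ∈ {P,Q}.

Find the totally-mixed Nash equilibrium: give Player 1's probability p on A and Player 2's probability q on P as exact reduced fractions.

(p,q) = (1/2, 1/3)

P1 indiff ⇒ q·5+(1-q)·2 = q·1+(1-q)·4 ⇒ q(4) = (1-q)(2) ⇒ q = 1/3
P2 indiff ⇒ p·7+(1-p)·3 = p·9+(1-p)·1 ⇒ p(-2) = (1-p)(-2) ⇒ p = 1/2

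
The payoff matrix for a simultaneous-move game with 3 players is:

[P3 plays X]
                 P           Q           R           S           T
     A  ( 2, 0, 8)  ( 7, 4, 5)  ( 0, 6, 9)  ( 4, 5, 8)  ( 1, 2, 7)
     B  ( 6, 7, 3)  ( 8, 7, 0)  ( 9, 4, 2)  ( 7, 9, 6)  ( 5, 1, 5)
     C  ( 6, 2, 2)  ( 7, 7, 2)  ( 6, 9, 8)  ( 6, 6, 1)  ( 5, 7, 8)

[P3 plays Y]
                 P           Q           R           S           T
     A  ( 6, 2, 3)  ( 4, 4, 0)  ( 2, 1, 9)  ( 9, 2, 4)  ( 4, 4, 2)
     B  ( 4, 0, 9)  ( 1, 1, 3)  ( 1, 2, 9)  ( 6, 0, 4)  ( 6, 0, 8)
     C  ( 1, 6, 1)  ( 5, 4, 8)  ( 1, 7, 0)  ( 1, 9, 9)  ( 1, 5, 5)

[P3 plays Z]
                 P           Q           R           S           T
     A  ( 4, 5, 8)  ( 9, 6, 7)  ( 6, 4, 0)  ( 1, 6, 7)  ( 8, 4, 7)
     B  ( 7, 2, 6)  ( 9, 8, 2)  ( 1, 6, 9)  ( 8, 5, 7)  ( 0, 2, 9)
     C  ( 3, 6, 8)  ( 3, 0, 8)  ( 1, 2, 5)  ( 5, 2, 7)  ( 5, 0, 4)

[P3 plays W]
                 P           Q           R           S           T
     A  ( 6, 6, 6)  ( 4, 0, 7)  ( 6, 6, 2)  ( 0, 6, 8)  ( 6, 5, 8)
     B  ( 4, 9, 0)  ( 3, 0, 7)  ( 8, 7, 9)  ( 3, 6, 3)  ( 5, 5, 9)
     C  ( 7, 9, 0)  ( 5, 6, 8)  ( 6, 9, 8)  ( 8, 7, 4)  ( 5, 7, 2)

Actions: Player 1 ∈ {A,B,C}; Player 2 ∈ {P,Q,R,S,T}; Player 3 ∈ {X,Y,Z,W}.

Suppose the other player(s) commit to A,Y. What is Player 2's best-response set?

BR_2 = {Q,T}

u_2(P vs A,Y) = 2
u_2(Q vs A,Y) = 4
u_2(R vs A,Y) = 1
u_2(S vs A,Y) = 2
u_2(T vs A,Y) = 4
max payoff 4 at {Q,T}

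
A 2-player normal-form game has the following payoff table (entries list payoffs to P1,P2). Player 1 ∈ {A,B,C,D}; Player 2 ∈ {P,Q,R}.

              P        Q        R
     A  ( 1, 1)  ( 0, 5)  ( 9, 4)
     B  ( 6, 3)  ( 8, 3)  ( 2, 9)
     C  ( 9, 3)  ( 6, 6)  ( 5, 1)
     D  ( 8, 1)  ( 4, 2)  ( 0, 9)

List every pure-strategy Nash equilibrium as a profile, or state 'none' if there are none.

(A,P): not NE [P1→C gives 9>1; P2→Q gives 5>1]
(A,Q): not NE [P1→B gives 8>0]
(A,R): not NE [P2→Q gives 5>4]
(B,P): not NE [P1→C gives 9>6; P2→R gives 9>3]
(B,Q): not NE [P2→R gives 9>3]
(B,R): not NE [P1→A gives 9>2]
(C,P): not NE [P2→Q gives 6>3]
(C,Q): not NE [P1→B gives 8>6]
(C,R): not NE [P1→A gives 9>5; P2→Q gives 6>1]
(D,P): not NE [P1→C gives 9>8; P2→R gives 9>1]
(D,Q): not NE [P1→B gives 8>4; P2→R gives 9>2]
(D,R): not NE [P1→A gives 9>0]

PSNE: ∅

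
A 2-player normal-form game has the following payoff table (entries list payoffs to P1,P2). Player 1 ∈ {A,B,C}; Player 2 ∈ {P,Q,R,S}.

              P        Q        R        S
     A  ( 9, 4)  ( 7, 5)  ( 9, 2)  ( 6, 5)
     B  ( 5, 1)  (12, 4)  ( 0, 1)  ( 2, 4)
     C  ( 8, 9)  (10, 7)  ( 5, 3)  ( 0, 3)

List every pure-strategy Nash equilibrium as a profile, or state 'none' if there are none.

(A,P): not NE [P2→S gives 5>4]
(A,Q): not NE [P1→B gives 12>7]
(A,R): not NE [P2→S gives 5>2]
(A,S): NE
(B,P): not NE [P1→A gives 9>5; P2→S gives 4>1]
(B,Q): NE
(B,R): not NE [P1→A gives 9>0; P2→S gives 4>1]
(B,S): not NE [P1→A gives 6>2]
(C,P): not NE [P1→A gives 9>8]
(C,Q): not NE [P1→B gives 12>10; P2→P gives 9>7]
(C,R): not NE [P1→A gives 9>5; P2→P gives 9>3]
(C,S): not NE [P1→A gives 6>0; P2→P gives 9>3]

Nash profiles: (A,S), (B,Q)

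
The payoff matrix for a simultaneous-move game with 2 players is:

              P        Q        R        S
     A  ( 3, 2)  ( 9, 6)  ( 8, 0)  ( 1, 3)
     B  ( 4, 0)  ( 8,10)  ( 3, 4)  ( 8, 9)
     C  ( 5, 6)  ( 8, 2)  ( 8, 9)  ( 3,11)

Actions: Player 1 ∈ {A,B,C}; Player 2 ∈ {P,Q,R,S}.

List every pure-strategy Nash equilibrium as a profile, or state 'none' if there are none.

PSNE = {(A,Q)}

(A,P): not NE [P1→C gives 5>3; P2→Q gives 6>2]
(A,Q): NE
(A,R): not NE [P2→Q gives 6>0]
(A,S): not NE [P1→B gives 8>1; P2→Q gives 6>3]
(B,P): not NE [P1→C gives 5>4; P2→Q gives 10>0]
(B,Q): not NE [P1→A gives 9>8]
(B,R): not NE [P1→C gives 8>3; P2→Q gives 10>4]
(B,S): not NE [P2→Q gives 10>9]
(C,P): not NE [P2→S gives 11>6]
(C,Q): not NE [P1→A gives 9>8; P2→S gives 11>2]
(C,R): not NE [P2→S gives 11>9]
(C,S): not NE [P1→B gives 8>3]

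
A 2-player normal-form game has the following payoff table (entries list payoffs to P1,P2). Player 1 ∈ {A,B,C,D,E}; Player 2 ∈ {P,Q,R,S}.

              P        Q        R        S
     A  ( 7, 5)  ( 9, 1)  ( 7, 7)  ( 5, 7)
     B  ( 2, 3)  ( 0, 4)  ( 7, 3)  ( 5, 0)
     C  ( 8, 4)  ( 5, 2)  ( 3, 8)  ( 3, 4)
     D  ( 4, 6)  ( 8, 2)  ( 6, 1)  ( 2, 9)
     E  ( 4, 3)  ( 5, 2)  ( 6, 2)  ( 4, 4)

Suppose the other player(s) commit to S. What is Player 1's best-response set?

u_1(A vs S) = 5
u_1(B vs S) = 5
u_1(C vs S) = 3
u_1(D vs S) = 2
u_1(E vs S) = 4
max payoff 5 at {A,B}

argmax u_1 = {A,B}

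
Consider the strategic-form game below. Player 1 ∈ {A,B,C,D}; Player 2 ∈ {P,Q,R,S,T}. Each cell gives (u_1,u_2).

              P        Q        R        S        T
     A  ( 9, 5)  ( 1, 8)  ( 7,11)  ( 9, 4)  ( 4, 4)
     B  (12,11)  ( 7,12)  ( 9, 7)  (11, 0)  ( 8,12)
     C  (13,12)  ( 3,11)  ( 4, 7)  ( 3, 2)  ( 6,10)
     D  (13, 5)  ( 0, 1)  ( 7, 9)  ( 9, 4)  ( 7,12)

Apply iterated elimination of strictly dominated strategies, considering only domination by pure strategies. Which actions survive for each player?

IESDS → P1:{B,C,D} P2:{P,Q,T}

P1 drop A (B beats it: P:12>9 Q:7>1 R:9>7 S:11>9 T:8>4)
P2 drop R (T beats it: B:12>7 C:10>7 D:12>9)
P2 drop S (P beats it: B:11>0 C:12>2 D:5>4)
P1→{B,C,D} P2→{P,Q,T}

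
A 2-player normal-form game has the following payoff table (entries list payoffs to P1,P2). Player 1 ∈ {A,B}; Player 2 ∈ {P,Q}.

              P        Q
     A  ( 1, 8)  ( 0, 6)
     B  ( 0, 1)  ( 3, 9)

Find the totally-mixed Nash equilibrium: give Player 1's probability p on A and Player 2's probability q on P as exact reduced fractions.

P1 indiff ⇒ q·1+(1-q)·0 = q·0+(1-q)·3 ⇒ q(1) = (1-q)(3) ⇒ q = 3/4
P2 indiff ⇒ p·8+(1-p)·1 = p·6+(1-p)·9 ⇒ p(2) = (1-p)(8) ⇒ p = 4/5

(p,q) = (4/5, 3/4)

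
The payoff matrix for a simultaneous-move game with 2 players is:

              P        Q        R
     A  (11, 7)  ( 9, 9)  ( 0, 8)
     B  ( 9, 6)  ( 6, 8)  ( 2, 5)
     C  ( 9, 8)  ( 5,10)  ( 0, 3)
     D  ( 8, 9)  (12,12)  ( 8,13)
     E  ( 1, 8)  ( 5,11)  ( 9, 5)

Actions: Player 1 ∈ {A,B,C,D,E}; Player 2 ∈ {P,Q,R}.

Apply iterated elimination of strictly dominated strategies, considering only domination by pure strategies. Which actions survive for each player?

Survivors P1:{D,E} P2:{Q,R}

P2 drop P (Q beats it: A:9>7 B:8>6 C:10>8 D:12>9 E:11>8)
P1 drop A (D beats it: Q:12>9 R:8>0)
P1 drop B (D beats it: Q:12>6 R:8>2)
P1 drop C (D beats it: Q:12>5 R:8>0)
P1→{D,E} P2→{Q,R}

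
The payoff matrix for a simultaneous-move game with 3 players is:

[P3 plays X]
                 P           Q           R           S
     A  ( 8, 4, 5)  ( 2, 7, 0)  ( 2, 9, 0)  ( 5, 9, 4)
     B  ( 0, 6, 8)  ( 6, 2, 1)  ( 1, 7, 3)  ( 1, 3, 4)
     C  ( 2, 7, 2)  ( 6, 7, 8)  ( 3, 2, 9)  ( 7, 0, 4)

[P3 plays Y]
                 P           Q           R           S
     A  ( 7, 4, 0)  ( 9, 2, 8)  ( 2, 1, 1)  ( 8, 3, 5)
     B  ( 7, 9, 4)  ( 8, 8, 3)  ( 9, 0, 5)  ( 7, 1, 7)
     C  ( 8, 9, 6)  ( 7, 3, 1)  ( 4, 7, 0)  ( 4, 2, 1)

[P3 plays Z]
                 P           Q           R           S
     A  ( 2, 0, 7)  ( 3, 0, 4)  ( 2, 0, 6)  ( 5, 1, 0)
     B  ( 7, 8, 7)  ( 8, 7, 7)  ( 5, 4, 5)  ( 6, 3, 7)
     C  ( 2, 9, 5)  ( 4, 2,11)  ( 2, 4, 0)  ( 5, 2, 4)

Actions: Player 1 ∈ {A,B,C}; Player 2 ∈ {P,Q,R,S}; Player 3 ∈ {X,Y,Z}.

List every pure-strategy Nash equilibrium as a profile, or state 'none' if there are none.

(A,P,X): not NE [P2→S gives 9>4; P3→Z gives 7>5]
(A,P,Y): not NE [P1→C gives 8>7; P3→Z gives 7>0]
(A,P,Z): not NE [P1→B gives 7>2; P2→S gives 1>0]
(A,Q,X): not NE [P1→C gives 6>2; P2→S gives 9>7; P3→Y gives 8>0]
(A,Q,Y): not NE [P2→P gives 4>2]
(A,Q,Z): not NE [P1→B gives 8>3; P2→S gives 1>0; P3→Y gives 8>4]
(A,R,X): not NE [P1→C gives 3>2; P3→Z gives 6>0]
(A,R,Y): not NE [P1→B gives 9>2; P2→P gives 4>1; P3→Z gives 6>1]
(A,R,Z): not NE [P1→B gives 5>2; P2→S gives 1>0]
(A,S,X): not NE [P1→C gives 7>5; P3→Y gives 5>4]
(A,S,Y): not NE [P2→P gives 4>3]
(A,S,Z): not NE [P1→B gives 6>5; P3→Y gives 5>0]
(B,P,X): not NE [P1→A gives 8>0; P2→R gives 7>6]
(B,P,Y): not NE [P1→C gives 8>7; P3→X gives 8>4]
(B,P,Z): not NE [P3→X gives 8>7]
(B,Q,X): not NE [P2→R gives 7>2; P3→Z gives 7>1]
(B,Q,Y): not NE [P1→A gives 9>8; P2→P gives 9>8; P3→Z gives 7>3]
(B,Q,Z): not NE [P2→P gives 8>7]
(B,R,X): not NE [P1→C gives 3>1; P3→Z gives 5>3]
(B,R,Y): not NE [P2→P gives 9>0]
(B,R,Z): not NE [P2→P gives 8>4]
(B,S,X): not NE [P1→C gives 7>1; P2→R gives 7>3; P3→Z gives 7>4]
(B,S,Y): not NE [P1→A gives 8>7; P2→P gives 9>1]
(B,S,Z): not NE [P2→P gives 8>3]
(C,P,X): not NE [P1→A gives 8>2; P3→Y gives 6>2]
(C,P,Y): NE
(C,P,Z): not NE [P1→B gives 7>2; P3→Y gives 6>5]
(C,Q,X): not NE [P3→Z gives 11>8]
(C,Q,Y): not NE [P1→A gives 9>7; P2→P gives 9>3; P3→Z gives 11>1]
(C,Q,Z): not NE [P1→B gives 8>4; P2→P gives 9>2]
(C,R,X): not NE [P2→Q gives 7>2]
(C,R,Y): not NE [P1→B gives 9>4; P2→P gives 9>7; P3→X gives 9>0]
(C,R,Z): not NE [P1→B gives 5>2; P2→P gives 9>4; P3→X gives 9>0]
(C,S,X): not NE [P2→Q gives 7>0]
(C,S,Y): not NE [P1→A gives 8>4; P2→P gives 9>2; P3→Z gives 4>1]
(C,S,Z): not NE [P1→B gives 6>5; P2→P gives 9>2]

NE set: (C,P,Y)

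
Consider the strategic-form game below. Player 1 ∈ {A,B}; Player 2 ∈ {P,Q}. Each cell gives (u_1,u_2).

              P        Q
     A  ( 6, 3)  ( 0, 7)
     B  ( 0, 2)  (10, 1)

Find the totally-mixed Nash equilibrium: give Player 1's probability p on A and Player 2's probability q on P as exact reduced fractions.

P1 indiff ⇒ q·6+(1-q)·0 = q·0+(1-q)·10 ⇒ q(6) = (1-q)(10) ⇒ q = 5/8
P2 indiff ⇒ p·3+(1-p)·2 = p·7+(1-p)·1 ⇒ p(-4) = (1-p)(-1) ⇒ p = 1/5

p=1/5, q=5/8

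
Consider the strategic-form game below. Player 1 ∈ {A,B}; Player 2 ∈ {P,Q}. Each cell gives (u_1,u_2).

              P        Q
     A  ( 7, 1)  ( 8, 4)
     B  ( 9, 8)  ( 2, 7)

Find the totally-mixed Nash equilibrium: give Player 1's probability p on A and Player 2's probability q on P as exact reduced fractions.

(p,q) = (1/4, 3/4)

P1 indiff ⇒ q·7+(1-q)·8 = q·9+(1-q)·2 ⇒ q(-2) = (1-q)(-6) ⇒ q = 3/4
P2 indiff ⇒ p·1+(1-p)·8 = p·4+(1-p)·7 ⇒ p(-3) = (1-p)(-1) ⇒ p = 1/4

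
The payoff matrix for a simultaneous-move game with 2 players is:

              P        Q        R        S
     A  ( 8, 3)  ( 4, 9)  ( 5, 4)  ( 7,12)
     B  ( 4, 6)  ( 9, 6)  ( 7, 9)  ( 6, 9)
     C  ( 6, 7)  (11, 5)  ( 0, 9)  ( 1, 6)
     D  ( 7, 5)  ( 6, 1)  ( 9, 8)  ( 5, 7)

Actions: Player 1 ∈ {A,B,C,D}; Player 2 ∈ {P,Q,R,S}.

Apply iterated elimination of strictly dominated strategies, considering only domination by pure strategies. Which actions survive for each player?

IESDS → P1:{A,B,D} P2:{R,S}

P2 drop P (R beats it: A:4>3 B:9>6 C:9>7 D:8>5)
P2 drop Q (S beats it: A:12>9 B:9>6 C:6>5 D:7>1)
P1 drop C (A beats it: R:5>0 S:7>1)
P1→{A,B,D} P2→{R,S}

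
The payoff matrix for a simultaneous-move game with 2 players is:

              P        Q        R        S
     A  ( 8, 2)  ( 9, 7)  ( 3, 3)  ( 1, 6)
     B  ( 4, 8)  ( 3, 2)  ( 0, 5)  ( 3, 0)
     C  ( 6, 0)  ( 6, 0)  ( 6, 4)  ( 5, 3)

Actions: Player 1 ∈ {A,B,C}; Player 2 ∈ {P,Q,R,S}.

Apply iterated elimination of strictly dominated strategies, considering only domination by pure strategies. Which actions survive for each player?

P1 drop B (C beats it: P:6>4 Q:6>3 R:6>0 S:5>3)
P2 drop P (R beats it: A:3>2 C:4>0)
P1→{A,C} P2→{Q,R,S}

Remaining: P1:{A,C} P2:{Q,R,S}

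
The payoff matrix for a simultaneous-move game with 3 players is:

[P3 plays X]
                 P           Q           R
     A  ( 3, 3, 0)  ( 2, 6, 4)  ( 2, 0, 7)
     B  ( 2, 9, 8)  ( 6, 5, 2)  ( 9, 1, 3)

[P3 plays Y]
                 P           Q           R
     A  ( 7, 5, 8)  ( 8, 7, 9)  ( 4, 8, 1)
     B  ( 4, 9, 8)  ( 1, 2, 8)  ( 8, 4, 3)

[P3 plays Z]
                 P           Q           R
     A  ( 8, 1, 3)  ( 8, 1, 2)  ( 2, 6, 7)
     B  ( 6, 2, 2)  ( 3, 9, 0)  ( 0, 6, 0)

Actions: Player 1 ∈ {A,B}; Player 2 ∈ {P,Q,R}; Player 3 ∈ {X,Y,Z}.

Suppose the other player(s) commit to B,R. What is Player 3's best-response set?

P3 best: {X,Y}

u_3(X vs B,R) = 3
u_3(Y vs B,R) = 3
u_3(Z vs B,R) = 0
max payoff 3 at {X,Y}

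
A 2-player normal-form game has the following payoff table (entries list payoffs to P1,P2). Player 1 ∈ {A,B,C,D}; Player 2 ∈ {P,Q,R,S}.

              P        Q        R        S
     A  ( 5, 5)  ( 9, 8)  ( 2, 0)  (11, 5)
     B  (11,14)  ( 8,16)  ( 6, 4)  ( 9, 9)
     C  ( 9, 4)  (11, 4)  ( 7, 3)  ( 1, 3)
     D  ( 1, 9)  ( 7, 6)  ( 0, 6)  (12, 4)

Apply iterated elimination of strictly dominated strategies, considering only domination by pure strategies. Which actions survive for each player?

P2 drop R (P beats it: A:5>0 B:14>4 C:4>3 D:9>6)
P2 drop S (Q beats it: A:8>5 B:16>9 C:4>3 D:6>4)
P1 drop A (C beats it: P:9>5 Q:11>9)
P1 drop D (B beats it: P:11>1 Q:8>7)
P1→{B,C} P2→{P,Q}

Survivors P1:{B,C} P2:{P,Q}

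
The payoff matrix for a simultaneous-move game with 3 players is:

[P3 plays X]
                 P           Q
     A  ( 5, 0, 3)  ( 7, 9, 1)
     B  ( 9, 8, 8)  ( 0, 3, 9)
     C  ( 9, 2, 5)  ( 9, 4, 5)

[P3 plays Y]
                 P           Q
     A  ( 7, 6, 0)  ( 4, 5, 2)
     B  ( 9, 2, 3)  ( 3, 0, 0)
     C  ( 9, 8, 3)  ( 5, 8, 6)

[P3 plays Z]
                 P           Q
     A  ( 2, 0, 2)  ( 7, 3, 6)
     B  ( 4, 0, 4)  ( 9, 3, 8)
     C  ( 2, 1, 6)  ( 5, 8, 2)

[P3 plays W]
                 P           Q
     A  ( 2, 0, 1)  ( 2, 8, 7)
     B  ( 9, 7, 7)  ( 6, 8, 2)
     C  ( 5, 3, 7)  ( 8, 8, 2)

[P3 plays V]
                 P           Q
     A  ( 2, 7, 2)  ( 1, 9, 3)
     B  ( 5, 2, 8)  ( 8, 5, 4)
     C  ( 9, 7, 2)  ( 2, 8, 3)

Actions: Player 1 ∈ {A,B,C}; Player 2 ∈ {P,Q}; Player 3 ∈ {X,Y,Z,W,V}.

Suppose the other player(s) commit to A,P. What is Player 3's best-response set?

BR_3 = {X}

u_3(X vs A,P) = 3
u_3(Y vs A,P) = 0
u_3(Z vs A,P) = 2
u_3(W vs A,P) = 1
u_3(V vs A,P) = 2
max payoff 3 at {X}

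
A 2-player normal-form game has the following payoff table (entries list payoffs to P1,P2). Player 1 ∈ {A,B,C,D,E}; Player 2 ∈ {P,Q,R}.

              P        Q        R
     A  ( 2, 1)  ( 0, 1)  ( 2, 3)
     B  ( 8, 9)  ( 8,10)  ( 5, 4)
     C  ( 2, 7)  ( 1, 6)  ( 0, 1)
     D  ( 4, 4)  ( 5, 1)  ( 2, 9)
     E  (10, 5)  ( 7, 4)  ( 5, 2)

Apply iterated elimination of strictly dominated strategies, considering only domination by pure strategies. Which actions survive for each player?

Survivors P1:{B,E} P2:{P,Q}

P1 drop A (B beats it: P:8>2 Q:8>0 R:5>2)
P1 drop C (B beats it: P:8>2 Q:8>1 R:5>0)
P1 drop D (B beats it: P:8>4 Q:8>5 R:5>2)
P2 drop R (P beats it: B:9>4 E:5>2)
P1→{B,E} P2→{P,Q}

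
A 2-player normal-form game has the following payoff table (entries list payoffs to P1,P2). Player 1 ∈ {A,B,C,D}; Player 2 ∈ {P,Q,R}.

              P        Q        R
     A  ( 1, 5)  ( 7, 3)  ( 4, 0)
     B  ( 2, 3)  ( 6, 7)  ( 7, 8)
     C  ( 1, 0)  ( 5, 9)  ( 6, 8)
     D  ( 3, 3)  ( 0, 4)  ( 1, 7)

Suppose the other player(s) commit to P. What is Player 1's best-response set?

argmax u_1 = {D}

u_1(A vs P) = 1
u_1(B vs P) = 2
u_1(C vs P) = 1
u_1(D vs P) = 3
max payoff 3 at {D}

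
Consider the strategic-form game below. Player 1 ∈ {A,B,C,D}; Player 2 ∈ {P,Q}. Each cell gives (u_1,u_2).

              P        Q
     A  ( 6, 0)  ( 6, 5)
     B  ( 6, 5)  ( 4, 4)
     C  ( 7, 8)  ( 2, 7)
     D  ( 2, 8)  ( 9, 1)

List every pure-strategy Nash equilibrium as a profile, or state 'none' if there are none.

NE set: (C,P)

(A,P): not NE [P1→C gives 7>6; P2→Q gives 5>0]
(A,Q): not NE [P1→D gives 9>6]
(B,P): not NE [P1→C gives 7>6]
(B,Q): not NE [P1→D gives 9>4; P2→P gives 5>4]
(C,P): NE
(C,Q): not NE [P1→D gives 9>2; P2→P gives 8>7]
(D,P): not NE [P1→C gives 7>2]
(D,Q): not NE [P2→P gives 8>1]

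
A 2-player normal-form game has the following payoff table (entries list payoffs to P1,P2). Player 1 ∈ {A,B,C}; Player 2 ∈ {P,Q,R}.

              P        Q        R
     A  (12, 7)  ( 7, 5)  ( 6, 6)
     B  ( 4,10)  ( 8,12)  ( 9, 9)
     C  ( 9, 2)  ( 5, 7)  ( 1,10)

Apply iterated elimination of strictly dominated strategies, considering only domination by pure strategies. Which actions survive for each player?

Survivors P1:{A,B} P2:{P,Q}

P1 drop C (A beats it: P:12>9 Q:7>5 R:6>1)
P2 drop R (P beats it: A:7>6 B:10>9)
P1→{A,B} P2→{P,Q}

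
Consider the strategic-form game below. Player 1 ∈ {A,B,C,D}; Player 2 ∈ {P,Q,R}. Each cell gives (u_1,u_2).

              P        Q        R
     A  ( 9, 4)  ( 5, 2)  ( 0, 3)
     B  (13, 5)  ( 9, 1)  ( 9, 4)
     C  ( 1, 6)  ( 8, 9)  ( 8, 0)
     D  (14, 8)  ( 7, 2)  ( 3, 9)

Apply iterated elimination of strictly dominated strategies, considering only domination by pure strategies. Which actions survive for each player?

P1 drop A (B beats it: P:13>9 Q:9>5 R:9>0)
P1 drop C (B beats it: P:13>1 Q:9>8 R:9>8)
P2 drop Q (P beats it: B:5>1 D:8>2)
P1→{B,D} P2→{P,R}

Survivors P1:{B,D} P2:{P,R}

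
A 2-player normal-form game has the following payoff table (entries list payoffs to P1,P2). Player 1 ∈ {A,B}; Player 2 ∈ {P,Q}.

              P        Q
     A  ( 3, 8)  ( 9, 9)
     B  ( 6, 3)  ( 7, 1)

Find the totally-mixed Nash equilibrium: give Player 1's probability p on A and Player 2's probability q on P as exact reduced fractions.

P1 indiff ⇒ q·3+(1-q)·9 = q·6+(1-q)·7 ⇒ q(-3) = (1-q)(-2) ⇒ q = 2/5
P2 indiff ⇒ p·8+(1-p)·3 = p·9+(1-p)·1 ⇒ p(-1) = (1-p)(-2) ⇒ p = 2/3

p=2/3, q=2/5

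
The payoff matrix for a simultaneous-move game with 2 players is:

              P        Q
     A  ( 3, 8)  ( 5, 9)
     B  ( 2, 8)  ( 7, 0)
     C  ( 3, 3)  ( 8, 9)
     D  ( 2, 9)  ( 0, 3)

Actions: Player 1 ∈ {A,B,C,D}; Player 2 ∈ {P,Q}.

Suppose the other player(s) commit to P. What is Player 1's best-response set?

P1 best: {A,C}

u_1(A vs P) = 3
u_1(B vs P) = 2
u_1(C vs P) = 3
u_1(D vs P) = 2
max payoff 3 at {A,C}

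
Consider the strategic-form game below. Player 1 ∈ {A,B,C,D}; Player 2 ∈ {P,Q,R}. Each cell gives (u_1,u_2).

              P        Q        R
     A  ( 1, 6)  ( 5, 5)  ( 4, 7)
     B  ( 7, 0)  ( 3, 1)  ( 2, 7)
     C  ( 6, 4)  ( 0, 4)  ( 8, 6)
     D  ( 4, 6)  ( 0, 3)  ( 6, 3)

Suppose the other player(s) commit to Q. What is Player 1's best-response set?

BR_1 = {A}

u_1(A vs Q) = 5
u_1(B vs Q) = 3
u_1(C vs Q) = 0
u_1(D vs Q) = 0
max payoff 5 at {A}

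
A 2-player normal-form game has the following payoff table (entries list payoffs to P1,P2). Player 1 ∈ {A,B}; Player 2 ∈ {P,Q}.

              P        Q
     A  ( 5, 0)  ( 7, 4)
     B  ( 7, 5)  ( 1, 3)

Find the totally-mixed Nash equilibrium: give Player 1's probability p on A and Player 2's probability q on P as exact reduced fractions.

P1 indiff ⇒ q·5+(1-q)·7 = q·7+(1-q)·1 ⇒ q(-2) = (1-q)(-6) ⇒ q = 3/4
P2 indiff ⇒ p·0+(1-p)·5 = p·4+(1-p)·3 ⇒ p(-4) = (1-p)(-2) ⇒ p = 1/3

(p,q) = (1/3, 3/4)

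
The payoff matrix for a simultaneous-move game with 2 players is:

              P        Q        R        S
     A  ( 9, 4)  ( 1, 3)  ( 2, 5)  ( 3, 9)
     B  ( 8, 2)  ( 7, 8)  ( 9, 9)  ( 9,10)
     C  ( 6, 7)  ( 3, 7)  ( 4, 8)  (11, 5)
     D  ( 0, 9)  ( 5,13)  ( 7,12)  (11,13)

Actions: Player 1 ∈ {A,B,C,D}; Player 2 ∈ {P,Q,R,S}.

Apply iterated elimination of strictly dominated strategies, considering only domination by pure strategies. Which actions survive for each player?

IESDS → P1:{B,C,D} P2:{Q,R,S}

P2 drop P (R beats it: A:5>4 B:9>2 C:8>7 D:12>9)
P1 drop A (B beats it: Q:7>1 R:9>2 S:9>3)
P1→{B,C,D} P2→{Q,R,S}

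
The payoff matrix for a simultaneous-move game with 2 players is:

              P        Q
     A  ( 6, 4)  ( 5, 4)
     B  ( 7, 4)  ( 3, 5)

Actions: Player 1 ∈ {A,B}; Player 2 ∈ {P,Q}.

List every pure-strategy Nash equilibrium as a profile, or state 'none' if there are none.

(A,P): not NE [P1→B gives 7>6]
(A,Q): NE
(B,P): not NE [P2→Q gives 5>4]
(B,Q): not NE [P1→A gives 5>3]

NE set: (A,Q)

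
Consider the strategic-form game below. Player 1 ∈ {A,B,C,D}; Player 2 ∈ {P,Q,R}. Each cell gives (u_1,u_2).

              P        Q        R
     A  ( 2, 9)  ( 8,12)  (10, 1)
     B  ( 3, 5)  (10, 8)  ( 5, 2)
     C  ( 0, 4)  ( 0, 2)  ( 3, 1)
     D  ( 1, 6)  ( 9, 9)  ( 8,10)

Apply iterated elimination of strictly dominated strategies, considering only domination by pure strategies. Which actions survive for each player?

IESDS → P1:{A,B,D} P2:{Q,R}

P1 drop C (A beats it: P:2>0 Q:8>0 R:10>3)
P2 drop P (Q beats it: A:12>9 B:8>5 D:9>6)
P1→{A,B,D} P2→{Q,R}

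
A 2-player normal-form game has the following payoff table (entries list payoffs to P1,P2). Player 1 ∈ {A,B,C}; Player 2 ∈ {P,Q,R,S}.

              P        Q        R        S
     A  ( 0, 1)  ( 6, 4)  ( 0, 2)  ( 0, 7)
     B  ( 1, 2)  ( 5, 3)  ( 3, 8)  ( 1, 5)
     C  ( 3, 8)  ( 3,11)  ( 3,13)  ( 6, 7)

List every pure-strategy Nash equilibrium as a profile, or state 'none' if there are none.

NE set: (B,R), (C,R)

(A,P): not NE [P1→C gives 3>0; P2→S gives 7>1]
(A,Q): not NE [P2→S gives 7>4]
(A,R): not NE [P1→C gives 3>0; P2→S gives 7>2]
(A,S): not NE [P1→C gives 6>0]
(B,P): not NE [P1→C gives 3>1; P2→R gives 8>2]
(B,Q): not NE [P1→A gives 6>5; P2→R gives 8>3]
(B,R): NE
(B,S): not NE [P1→C gives 6>1; P2→R gives 8>5]
(C,P): not NE [P2→R gives 13>8]
(C,Q): not NE [P1→A gives 6>3; P2→R gives 13>11]
(C,R): NE
(C,S): not NE [P2→R gives 13>7]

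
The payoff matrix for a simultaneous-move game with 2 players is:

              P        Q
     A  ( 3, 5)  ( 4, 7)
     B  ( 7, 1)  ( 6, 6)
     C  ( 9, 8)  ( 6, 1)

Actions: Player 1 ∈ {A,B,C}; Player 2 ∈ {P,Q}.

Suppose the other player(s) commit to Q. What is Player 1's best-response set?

u_1(A vs Q) = 4
u_1(B vs Q) = 6
u_1(C vs Q) = 6
max payoff 6 at {B,C}

argmax u_1 = {B,C}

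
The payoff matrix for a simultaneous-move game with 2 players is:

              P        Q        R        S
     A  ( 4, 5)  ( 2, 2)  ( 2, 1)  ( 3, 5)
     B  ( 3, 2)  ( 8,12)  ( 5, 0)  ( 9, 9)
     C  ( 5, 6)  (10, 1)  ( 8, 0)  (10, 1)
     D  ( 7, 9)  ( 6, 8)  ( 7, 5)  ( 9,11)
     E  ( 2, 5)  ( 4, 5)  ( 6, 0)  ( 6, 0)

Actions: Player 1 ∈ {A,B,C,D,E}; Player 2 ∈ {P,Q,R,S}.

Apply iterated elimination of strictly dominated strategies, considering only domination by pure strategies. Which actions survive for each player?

P1 drop A (C beats it: P:5>4 Q:10>2 R:8>2 S:10>3)
P1 drop B (C beats it: P:5>3 Q:10>8 R:8>5 S:10>9)
P1 drop E (C beats it: P:5>2 Q:10>4 R:8>6 S:10>6)
P2 drop Q (P beats it: C:6>1 D:9>8)
P2 drop R (P beats it: C:6>0 D:9>5)
P1→{C,D} P2→{P,S}

Survivors P1:{C,D} P2:{P,S}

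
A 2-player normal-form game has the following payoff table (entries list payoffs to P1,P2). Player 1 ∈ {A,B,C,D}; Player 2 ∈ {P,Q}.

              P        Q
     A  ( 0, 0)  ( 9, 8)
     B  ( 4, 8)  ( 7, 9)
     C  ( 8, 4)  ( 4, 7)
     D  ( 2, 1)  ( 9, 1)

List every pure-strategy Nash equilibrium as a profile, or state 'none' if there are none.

PSNE = {(A,Q), (D,Q)}

(A,P): not NE [P1→C gives 8>0; P2→Q gives 8>0]
(A,Q): NE
(B,P): not NE [P1→C gives 8>4; P2→Q gives 9>8]
(B,Q): not NE [P1→D gives 9>7]
(C,P): not NE [P2→Q gives 7>4]
(C,Q): not NE [P1→D gives 9>4]
(D,P): not NE [P1→C gives 8>2]
(D,Q): NE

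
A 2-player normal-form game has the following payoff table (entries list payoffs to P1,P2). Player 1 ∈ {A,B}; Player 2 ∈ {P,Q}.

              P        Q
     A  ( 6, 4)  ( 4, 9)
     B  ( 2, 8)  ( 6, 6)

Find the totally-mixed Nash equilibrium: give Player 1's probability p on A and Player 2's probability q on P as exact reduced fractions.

P1 indiff ⇒ q·6+(1-q)·4 = q·2+(1-q)·6 ⇒ q(4) = (1-q)(2) ⇒ q = 1/3
P2 indiff ⇒ p·4+(1-p)·8 = p·9+(1-p)·6 ⇒ p(-5) = (1-p)(-2) ⇒ p = 2/7

P1 mixes 2/7 on A; P2 mixes 1/3 on P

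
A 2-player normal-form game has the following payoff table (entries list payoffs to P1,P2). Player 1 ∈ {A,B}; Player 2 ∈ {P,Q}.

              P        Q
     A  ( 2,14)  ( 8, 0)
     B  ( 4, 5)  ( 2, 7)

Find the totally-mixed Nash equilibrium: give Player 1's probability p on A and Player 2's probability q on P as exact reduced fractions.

P1 indiff ⇒ q·2+(1-q)·8 = q·4+(1-q)·2 ⇒ q(-2) = (1-q)(-6) ⇒ q = 3/4
P2 indiff ⇒ p·14+(1-p)·5 = p·0+(1-p)·7 ⇒ p(14) = (1-p)(2) ⇒ p = 1/8

p=1/8, q=3/4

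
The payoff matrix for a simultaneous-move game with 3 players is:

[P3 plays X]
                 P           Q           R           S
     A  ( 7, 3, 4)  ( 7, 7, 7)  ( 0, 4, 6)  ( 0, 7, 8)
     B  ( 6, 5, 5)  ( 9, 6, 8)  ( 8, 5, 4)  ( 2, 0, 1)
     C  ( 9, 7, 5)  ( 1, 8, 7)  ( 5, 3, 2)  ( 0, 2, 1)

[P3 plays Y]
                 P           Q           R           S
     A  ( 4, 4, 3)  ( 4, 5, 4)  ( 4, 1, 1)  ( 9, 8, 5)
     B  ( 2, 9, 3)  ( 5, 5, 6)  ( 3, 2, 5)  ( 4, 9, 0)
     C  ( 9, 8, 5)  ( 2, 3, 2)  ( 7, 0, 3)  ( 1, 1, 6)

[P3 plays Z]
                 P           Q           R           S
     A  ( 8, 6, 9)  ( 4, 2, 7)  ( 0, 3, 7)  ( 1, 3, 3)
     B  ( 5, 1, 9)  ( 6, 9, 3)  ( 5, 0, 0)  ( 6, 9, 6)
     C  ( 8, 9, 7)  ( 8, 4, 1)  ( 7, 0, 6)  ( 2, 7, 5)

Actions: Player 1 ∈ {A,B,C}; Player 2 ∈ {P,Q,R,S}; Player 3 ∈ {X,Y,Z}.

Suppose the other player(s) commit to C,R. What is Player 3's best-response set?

u_3(X vs C,R) = 2
u_3(Y vs C,R) = 3
u_3(Z vs C,R) = 6
max payoff 6 at {Z}

BR_3 = {Z}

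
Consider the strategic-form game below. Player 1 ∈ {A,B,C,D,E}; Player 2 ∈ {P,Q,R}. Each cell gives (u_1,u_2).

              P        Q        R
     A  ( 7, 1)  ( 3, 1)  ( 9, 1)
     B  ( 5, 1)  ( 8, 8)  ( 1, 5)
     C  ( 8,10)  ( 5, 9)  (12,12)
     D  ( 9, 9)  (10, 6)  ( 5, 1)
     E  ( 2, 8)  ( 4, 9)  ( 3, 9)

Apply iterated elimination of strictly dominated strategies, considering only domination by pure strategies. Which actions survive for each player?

Survivors P1:{C,D} P2:{P,R}

P1 drop A (C beats it: P:8>7 Q:5>3 R:12>9)
P1 drop B (D beats it: P:9>5 Q:10>8 R:5>1)
P1 drop E (C beats it: P:8>2 Q:5>4 R:12>3)
P2 drop Q (P beats it: C:10>9 D:9>6)
P1→{C,D} P2→{P,R}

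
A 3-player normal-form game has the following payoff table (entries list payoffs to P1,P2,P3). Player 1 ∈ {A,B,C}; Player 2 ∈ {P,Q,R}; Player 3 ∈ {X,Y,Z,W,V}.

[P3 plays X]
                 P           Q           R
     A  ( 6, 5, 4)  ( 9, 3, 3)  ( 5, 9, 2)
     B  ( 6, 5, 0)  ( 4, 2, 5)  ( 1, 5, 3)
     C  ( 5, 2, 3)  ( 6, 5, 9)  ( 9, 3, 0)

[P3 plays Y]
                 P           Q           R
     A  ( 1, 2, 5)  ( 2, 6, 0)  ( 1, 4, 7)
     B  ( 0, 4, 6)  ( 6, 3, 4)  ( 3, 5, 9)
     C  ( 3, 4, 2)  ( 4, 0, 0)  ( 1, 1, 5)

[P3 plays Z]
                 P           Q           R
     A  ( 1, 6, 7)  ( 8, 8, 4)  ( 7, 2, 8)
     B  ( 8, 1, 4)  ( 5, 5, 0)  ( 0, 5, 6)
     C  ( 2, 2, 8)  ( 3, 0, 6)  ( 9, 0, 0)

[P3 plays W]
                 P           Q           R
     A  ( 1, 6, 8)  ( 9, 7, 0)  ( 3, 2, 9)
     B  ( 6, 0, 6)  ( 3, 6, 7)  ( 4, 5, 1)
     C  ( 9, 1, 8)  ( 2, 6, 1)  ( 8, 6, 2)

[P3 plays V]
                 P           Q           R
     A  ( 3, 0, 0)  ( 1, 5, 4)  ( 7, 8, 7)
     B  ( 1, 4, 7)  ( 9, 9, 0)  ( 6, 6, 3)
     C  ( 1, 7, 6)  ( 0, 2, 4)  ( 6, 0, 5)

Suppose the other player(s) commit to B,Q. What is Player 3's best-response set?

u_3(X vs B,Q) = 5
u_3(Y vs B,Q) = 4
u_3(Z vs B,Q) = 0
u_3(W vs B,Q) = 7
u_3(V vs B,Q) = 0
max payoff 7 at {W}

P3 best: {W}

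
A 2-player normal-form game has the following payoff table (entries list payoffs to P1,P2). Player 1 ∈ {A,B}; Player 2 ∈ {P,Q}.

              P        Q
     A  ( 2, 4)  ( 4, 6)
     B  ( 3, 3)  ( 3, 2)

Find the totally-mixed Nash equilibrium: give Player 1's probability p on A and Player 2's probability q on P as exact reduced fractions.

P1 indiff ⇒ q·2+(1-q)·4 = q·3+(1-q)·3 ⇒ q(-1) = (1-q)(-1) ⇒ q = 1/2
P2 indiff ⇒ p·4+(1-p)·3 = p·6+(1-p)·2 ⇒ p(-2) = (1-p)(-1) ⇒ p = 1/3

(p,q) = (1/3, 1/2)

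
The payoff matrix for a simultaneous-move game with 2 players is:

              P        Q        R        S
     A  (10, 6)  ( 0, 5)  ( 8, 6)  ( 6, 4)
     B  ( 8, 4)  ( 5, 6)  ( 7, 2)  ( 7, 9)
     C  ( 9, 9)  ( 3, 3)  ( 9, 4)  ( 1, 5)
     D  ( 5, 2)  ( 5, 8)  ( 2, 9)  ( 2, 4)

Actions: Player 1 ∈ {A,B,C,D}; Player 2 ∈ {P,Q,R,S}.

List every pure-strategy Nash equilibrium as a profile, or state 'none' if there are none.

(A,P): NE
(A,Q): not NE [P1→D gives 5>0; P2→R gives 6>5]
(A,R): not NE [P1→C gives 9>8]
(A,S): not NE [P1→B gives 7>6; P2→R gives 6>4]
(B,P): not NE [P1→A gives 10>8; P2→S gives 9>4]
(B,Q): not NE [P2→S gives 9>6]
(B,R): not NE [P1→C gives 9>7; P2→S gives 9>2]
(B,S): NE
(C,P): not NE [P1→A gives 10>9]
(C,Q): not NE [P1→D gives 5>3; P2→P gives 9>3]
(C,R): not NE [P2→P gives 9>4]
(C,S): not NE [P1→B gives 7>1; P2→P gives 9>5]
(D,P): not NE [P1→A gives 10>5; P2→R gives 9>2]
(D,Q): not NE [P2→R gives 9>8]
(D,R): not NE [P1→C gives 9>2]
(D,S): not NE [P1→B gives 7>2; P2→R gives 9>4]

PSNE = {(A,P), (B,S)}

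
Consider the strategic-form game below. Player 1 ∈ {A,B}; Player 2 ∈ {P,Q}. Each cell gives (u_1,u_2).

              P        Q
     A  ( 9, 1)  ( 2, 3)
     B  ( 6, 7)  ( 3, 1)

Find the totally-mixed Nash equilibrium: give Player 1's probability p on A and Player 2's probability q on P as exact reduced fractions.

(p,q) = (3/4, 1/4)

P1 indiff ⇒ q·9+(1-q)·2 = q·6+(1-q)·3 ⇒ q(3) = (1-q)(1) ⇒ q = 1/4
P2 indiff ⇒ p·1+(1-p)·7 = p·3+(1-p)·1 ⇒ p(-2) = (1-p)(-6) ⇒ p = 3/4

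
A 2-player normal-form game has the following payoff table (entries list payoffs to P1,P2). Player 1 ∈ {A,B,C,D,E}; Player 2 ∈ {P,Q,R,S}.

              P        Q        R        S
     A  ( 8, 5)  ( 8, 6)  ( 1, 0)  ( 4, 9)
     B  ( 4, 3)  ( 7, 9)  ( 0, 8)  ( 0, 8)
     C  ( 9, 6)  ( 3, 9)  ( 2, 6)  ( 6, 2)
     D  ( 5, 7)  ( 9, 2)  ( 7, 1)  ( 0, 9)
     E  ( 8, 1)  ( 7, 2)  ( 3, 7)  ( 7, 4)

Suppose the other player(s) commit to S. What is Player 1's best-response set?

P1 best: {E}

u_1(A vs S) = 4
u_1(B vs S) = 0
u_1(C vs S) = 6
u_1(D vs S) = 0
u_1(E vs S) = 7
max payoff 7 at {E}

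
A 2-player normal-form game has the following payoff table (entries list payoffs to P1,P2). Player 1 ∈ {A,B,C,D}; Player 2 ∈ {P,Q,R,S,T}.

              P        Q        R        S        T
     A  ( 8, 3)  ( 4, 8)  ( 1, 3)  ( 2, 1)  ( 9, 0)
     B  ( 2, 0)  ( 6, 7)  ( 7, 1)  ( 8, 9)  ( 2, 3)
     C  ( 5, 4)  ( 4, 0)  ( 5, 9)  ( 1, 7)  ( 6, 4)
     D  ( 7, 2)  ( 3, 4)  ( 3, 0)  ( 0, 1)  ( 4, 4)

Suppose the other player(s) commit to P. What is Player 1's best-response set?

argmax u_1 = {A}

u_1(A vs P) = 8
u_1(B vs P) = 2
u_1(C vs P) = 5
u_1(D vs P) = 7
max payoff 8 at {A}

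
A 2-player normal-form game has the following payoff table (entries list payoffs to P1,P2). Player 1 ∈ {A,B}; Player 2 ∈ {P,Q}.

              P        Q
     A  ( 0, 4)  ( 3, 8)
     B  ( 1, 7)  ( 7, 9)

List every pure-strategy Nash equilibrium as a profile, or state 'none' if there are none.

Nash profiles: (B,Q)

(A,P): not NE [P1→B gives 1>0; P2→Q gives 8>4]
(A,Q): not NE [P1→B gives 7>3]
(B,P): not NE [P2→Q gives 9>7]
(B,Q): NE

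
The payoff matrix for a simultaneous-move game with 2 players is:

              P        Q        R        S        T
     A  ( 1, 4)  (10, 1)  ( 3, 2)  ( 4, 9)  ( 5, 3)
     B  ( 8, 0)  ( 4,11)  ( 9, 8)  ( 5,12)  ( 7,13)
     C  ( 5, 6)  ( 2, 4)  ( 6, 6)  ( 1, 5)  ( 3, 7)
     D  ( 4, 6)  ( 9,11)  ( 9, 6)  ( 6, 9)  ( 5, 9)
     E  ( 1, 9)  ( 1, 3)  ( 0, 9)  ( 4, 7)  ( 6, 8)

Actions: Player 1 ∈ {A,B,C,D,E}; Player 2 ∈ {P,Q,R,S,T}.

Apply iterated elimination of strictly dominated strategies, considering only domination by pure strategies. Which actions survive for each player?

IESDS → P1:{A,B,D} P2:{Q,S,T}

P1 drop C (B beats it: P:8>5 Q:4>2 R:9>6 S:5>1 T:7>3)
P1 drop E (B beats it: P:8>1 Q:4>1 R:9>0 S:5>4 T:7>6)
P2 drop P (S beats it: A:9>4 B:12>0 D:9>6)
P2 drop R (S beats it: A:9>2 B:12>8 D:9>6)
P1→{A,B,D} P2→{Q,S,T}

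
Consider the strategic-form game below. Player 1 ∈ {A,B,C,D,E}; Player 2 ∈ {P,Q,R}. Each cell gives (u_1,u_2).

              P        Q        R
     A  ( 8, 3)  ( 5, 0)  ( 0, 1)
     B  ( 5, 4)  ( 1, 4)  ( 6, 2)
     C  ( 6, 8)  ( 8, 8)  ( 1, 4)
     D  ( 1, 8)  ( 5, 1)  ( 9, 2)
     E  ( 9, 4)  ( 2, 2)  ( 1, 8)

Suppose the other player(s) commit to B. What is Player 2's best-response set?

argmax u_2 = {P,Q}

u_2(P vs B) = 4
u_2(Q vs B) = 4
u_2(R vs B) = 2
max payoff 4 at {P,Q}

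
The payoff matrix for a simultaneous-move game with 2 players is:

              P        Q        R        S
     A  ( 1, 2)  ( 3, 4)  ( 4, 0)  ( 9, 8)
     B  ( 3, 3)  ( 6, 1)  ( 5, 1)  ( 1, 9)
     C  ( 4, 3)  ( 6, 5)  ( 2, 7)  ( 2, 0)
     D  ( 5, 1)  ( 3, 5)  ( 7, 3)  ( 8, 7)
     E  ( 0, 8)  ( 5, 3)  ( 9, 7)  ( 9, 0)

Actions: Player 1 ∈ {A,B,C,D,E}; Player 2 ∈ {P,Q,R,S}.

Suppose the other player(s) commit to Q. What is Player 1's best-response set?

u_1(A vs Q) = 3
u_1(B vs Q) = 6
u_1(C vs Q) = 6
u_1(D vs Q) = 3
u_1(E vs Q) = 5
max payoff 6 at {B,C}

BR_1 = {B,C}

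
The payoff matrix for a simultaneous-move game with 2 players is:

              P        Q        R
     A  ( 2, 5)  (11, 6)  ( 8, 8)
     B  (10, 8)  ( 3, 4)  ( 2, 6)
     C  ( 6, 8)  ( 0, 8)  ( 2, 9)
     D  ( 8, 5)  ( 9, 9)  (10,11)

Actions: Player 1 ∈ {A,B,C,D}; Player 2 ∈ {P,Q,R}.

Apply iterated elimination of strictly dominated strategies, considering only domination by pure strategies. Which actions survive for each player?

P1 drop C (D beats it: P:8>6 Q:9>0 R:10>2)
P2 drop Q (R beats it: A:8>6 B:6>4 D:11>9)
P1 drop A (D beats it: P:8>2 R:10>8)
P1→{B,D} P2→{P,R}

Survivors P1:{B,D} P2:{P,R}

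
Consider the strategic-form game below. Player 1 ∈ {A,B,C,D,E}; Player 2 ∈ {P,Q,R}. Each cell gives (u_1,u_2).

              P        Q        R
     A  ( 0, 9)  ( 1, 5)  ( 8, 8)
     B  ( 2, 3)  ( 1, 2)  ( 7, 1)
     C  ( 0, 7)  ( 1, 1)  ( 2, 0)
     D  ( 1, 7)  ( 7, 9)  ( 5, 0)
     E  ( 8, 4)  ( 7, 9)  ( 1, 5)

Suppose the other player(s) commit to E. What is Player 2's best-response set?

argmax u_2 = {Q}

u_2(P vs E) = 4
u_2(Q vs E) = 9
u_2(R vs E) = 5
max payoff 9 at {Q}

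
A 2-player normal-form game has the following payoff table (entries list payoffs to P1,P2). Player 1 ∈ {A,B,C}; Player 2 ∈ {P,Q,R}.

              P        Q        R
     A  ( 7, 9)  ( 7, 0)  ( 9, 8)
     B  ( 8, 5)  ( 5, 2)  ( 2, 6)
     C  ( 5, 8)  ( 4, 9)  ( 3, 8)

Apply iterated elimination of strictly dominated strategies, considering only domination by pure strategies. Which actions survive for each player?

Survivors P1:{A,B} P2:{P,R}

P1 drop C (A beats it: P:7>5 Q:7>4 R:9>3)
P2 drop Q (P beats it: A:9>0 B:5>2)
P1→{A,B} P2→{P,R}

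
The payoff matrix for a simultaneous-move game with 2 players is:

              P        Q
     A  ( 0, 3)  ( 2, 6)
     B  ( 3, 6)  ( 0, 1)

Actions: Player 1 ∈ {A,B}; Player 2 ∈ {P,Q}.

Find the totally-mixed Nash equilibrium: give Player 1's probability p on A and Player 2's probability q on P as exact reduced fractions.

P1 mixes 5/8 on A; P2 mixes 2/5 on P

P1 indiff ⇒ q·0+(1-q)·2 = q·3+(1-q)·0 ⇒ q(-3) = (1-q)(-2) ⇒ q = 2/5
P2 indiff ⇒ p·3+(1-p)·6 = p·6+(1-p)·1 ⇒ p(-3) = (1-p)(-5) ⇒ p = 5/8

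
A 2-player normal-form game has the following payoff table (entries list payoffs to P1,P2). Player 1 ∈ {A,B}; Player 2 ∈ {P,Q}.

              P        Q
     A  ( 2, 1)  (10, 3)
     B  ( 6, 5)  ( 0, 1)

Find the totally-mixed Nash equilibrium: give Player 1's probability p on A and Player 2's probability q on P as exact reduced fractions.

P1 indiff ⇒ q·2+(1-q)·10 = q·6+(1-q)·0 ⇒ q(-4) = (1-q)(-10) ⇒ q = 5/7
P2 indiff ⇒ p·1+(1-p)·5 = p·3+(1-p)·1 ⇒ p(-2) = (1-p)(-4) ⇒ p = 2/3

p=2/3, q=5/7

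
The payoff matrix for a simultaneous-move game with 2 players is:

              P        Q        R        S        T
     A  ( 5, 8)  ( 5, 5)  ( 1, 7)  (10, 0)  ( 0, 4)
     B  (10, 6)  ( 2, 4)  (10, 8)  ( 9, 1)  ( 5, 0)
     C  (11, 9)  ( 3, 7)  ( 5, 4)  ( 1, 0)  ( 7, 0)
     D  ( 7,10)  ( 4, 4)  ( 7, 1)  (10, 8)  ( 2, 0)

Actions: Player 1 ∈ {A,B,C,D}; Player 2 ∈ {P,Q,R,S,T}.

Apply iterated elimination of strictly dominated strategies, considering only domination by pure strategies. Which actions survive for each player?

IESDS → P1:{B,C} P2:{P,R}

P2 drop Q (P beats it: A:8>5 B:6>4 C:9>7 D:10>4)
P2 drop S (P beats it: A:8>0 B:6>1 C:9>0 D:10>8)
P1 drop A (B beats it: P:10>5 R:10>1 T:5>0)
P1 drop D (B beats it: P:10>7 R:10>7 T:5>2)
P2 drop T (P beats it: B:6>0 C:9>0)
P1→{B,C} P2→{P,R}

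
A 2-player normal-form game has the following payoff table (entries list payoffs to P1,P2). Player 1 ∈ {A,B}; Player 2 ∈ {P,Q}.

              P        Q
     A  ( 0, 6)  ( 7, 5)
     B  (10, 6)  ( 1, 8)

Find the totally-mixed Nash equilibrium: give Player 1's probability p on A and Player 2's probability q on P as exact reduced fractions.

p=2/3, q=3/8

P1 indiff ⇒ q·0+(1-q)·7 = q·10+(1-q)·1 ⇒ q(-10) = (1-q)(-6) ⇒ q = 3/8
P2 indiff ⇒ p·6+(1-p)·6 = p·5+(1-p)·8 ⇒ p(1) = (1-p)(2) ⇒ p = 2/3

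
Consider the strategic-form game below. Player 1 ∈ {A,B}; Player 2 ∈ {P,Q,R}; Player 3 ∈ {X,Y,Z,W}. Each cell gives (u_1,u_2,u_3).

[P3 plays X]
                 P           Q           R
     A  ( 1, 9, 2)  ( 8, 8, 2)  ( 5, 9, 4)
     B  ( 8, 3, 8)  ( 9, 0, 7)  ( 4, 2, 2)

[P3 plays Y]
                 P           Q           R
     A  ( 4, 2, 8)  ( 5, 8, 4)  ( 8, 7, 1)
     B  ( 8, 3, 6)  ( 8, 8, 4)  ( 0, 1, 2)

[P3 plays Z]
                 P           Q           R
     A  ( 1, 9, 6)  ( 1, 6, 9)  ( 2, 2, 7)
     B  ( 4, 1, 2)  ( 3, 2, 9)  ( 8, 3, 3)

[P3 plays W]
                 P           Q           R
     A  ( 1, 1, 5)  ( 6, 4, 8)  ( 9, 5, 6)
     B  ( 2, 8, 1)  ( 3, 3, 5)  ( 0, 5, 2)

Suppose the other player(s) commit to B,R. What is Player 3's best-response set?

P3 best: {Z}

u_3(X vs B,R) = 2
u_3(Y vs B,R) = 2
u_3(Z vs B,R) = 3
u_3(W vs B,R) = 2
max payoff 3 at {Z}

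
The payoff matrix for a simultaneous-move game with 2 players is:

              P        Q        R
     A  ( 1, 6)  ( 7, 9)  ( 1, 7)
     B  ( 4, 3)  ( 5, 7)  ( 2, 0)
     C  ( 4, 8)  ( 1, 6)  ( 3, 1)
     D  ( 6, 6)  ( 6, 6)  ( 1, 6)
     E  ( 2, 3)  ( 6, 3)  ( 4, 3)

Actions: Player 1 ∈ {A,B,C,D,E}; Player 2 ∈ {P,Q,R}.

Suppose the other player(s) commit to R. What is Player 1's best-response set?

u_1(A vs R) = 1
u_1(B vs R) = 2
u_1(C vs R) = 3
u_1(D vs R) = 1
u_1(E vs R) = 4
max payoff 4 at {E}

BR_1 = {E}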